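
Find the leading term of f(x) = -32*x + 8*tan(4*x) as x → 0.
512*x**3/3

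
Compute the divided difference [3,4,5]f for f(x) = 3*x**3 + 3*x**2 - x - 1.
39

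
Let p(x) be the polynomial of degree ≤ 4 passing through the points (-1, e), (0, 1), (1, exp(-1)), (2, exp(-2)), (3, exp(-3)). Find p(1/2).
(-20*e + 3 + 90*exp(2) + 5*(12 - e)*exp(3))*exp(-3)/128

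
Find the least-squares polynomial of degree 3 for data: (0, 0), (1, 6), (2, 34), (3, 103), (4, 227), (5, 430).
-5/42 + (401/252)x + (73/42)x² + (109/36)x³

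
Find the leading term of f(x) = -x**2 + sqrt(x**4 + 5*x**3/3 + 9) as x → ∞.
5*x/6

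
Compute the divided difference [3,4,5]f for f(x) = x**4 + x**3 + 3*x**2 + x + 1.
112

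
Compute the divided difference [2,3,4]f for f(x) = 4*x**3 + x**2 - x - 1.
37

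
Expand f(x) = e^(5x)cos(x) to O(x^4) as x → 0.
1 + 5*x + 12*x**2 + 55*x**3/3 + O(x**4)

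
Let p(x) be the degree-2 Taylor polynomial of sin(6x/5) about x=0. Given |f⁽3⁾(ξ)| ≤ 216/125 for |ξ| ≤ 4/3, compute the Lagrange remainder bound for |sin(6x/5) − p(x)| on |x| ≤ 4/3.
256/375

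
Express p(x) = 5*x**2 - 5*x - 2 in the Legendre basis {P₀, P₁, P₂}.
(-1/3)P₀ + (-5)P₁ + (10/3)P₂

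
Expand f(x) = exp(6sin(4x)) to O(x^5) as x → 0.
1 + 24*x + 288*x**2 + 2240*x**3 + 12288*x**4 + O(x**5)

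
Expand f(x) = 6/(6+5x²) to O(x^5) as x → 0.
1 - 5*x**2/6 + 25*x**4/36 + O(x**5)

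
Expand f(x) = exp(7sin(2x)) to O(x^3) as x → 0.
1 + 14*x + 98*x**2 + O(x**3)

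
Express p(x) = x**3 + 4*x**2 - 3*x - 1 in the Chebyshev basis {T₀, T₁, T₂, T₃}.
T₀ + (-9/4)T₁ + (2)T₂ + (1/4)T₃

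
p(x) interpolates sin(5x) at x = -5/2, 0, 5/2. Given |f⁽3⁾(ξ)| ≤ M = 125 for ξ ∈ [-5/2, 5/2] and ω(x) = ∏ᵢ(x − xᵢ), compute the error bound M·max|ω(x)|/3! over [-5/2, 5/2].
15625*sqrt(3)/216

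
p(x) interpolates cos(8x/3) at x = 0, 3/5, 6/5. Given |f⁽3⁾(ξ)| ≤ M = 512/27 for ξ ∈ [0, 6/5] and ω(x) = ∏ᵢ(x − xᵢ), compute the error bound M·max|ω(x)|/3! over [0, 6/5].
512*sqrt(3)/3375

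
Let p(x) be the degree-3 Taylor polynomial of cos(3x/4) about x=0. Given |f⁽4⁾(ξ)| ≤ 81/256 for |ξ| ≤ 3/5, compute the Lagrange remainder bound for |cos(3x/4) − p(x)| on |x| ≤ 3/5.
2187/1280000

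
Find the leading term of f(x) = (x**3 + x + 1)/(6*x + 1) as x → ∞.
x**2/6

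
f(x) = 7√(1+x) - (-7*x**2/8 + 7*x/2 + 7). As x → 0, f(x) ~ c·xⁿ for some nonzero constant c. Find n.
3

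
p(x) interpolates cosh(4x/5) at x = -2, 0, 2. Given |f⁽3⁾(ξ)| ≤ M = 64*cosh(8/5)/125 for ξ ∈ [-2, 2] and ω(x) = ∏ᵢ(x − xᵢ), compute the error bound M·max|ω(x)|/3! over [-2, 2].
512*sqrt(3)*cosh(8/5)/3375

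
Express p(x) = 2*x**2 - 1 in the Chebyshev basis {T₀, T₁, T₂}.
T₂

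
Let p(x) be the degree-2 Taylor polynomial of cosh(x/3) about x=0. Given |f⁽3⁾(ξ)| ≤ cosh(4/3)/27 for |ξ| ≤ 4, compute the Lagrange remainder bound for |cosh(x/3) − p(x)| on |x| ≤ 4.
32*cosh(4/3)/81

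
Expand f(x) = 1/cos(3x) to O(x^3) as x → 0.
1 + 9*x**2/2 + O(x**3)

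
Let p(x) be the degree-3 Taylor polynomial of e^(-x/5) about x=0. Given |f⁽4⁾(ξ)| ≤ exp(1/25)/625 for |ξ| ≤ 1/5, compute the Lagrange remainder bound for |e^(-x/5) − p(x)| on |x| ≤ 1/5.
exp(1/25)/9375000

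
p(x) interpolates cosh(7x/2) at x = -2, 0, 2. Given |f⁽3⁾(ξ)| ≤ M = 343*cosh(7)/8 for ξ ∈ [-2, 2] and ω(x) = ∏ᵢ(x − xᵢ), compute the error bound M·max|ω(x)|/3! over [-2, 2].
343*sqrt(3)*cosh(7)/27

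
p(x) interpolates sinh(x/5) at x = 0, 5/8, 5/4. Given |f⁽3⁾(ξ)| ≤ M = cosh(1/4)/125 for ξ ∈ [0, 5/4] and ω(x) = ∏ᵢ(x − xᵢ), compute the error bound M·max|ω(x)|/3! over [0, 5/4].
sqrt(3)*cosh(1/4)/13824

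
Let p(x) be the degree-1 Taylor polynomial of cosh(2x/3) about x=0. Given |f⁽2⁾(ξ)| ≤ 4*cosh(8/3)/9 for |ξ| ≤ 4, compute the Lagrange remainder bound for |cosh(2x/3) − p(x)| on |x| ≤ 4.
32*cosh(8/3)/9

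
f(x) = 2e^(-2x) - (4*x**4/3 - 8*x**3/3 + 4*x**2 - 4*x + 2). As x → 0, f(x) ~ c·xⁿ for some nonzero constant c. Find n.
5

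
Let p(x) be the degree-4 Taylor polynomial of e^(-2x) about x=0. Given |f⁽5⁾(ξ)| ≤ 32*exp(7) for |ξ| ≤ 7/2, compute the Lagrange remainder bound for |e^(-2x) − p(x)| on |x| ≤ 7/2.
16807*exp(7)/120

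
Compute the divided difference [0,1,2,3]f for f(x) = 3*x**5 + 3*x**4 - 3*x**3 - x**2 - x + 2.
90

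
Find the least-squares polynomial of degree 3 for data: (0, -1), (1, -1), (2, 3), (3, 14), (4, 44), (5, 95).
-131/126 + (893/756)x + (-251/126)x² + (121/108)x³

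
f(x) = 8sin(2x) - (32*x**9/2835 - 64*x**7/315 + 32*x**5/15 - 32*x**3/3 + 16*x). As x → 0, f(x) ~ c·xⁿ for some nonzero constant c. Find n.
11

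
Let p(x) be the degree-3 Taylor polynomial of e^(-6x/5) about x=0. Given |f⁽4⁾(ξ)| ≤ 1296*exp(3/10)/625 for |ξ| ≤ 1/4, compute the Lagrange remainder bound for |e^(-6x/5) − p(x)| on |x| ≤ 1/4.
27*exp(3/10)/80000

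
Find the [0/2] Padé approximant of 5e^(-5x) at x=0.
5/(25*x**2/2 + 5*x + 1)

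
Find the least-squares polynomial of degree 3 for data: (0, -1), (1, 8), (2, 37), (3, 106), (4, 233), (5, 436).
-58/63 + (1681/378)x + (71/63)x² + (167/54)x³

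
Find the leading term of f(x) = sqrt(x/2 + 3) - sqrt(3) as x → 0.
sqrt(3)*x/12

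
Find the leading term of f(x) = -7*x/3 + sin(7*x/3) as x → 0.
-343*x**3/162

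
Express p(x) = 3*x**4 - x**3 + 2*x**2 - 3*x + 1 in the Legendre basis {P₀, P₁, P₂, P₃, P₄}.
(34/15)P₀ + (-18/5)P₁ + (64/21)P₂ + (-2/5)P₃ + (24/35)P₄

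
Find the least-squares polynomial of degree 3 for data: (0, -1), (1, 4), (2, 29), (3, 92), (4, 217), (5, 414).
-50/63 + (11/378)x + (155/126)x² + (83/27)x³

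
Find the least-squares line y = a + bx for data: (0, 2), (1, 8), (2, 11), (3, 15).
a = 27/10, b = 21/5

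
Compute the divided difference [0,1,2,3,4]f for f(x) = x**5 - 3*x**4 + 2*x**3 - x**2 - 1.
7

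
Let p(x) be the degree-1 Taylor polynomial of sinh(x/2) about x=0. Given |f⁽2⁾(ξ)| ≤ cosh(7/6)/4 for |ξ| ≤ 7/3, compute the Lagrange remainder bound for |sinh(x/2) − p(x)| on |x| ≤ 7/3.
49*cosh(7/6)/72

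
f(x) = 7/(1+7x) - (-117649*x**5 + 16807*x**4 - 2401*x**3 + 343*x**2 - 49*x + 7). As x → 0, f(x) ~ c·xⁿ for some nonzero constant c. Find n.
6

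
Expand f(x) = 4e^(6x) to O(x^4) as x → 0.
4 + 24*x + 72*x**2 + 144*x**3 + O(x**4)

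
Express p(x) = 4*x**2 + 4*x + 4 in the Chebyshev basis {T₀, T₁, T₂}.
(6)T₀ + (4)T₁ + (2)T₂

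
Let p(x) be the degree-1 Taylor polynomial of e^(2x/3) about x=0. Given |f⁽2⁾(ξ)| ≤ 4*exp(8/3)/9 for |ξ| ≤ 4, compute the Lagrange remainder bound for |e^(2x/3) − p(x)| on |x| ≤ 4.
32*exp(8/3)/9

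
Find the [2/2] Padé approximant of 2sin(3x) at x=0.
6*x/(3*x**2/2 + 1)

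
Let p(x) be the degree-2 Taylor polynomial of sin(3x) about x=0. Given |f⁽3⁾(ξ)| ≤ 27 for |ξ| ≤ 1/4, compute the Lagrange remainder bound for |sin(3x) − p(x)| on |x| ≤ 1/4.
9/128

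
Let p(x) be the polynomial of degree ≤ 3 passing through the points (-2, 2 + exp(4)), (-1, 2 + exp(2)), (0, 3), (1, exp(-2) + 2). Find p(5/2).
((-35*exp(4) - 157 + 135*exp(2))*exp(2) + 105)*exp(-2)/16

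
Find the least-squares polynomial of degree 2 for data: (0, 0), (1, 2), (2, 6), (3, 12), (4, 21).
3/35 + (22/35)x + (8/7)x²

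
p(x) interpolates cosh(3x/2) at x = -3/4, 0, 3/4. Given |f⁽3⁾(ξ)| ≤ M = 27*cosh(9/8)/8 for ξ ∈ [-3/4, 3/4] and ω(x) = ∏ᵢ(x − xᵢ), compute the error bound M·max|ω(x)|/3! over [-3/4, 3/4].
27*sqrt(3)*cosh(9/8)/512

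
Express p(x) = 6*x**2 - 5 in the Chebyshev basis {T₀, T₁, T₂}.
(-2)T₀ + (3)T₂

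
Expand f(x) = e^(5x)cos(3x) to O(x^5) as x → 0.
1 + 5*x + 8*x**2 - 5*x**3/3 - 161*x**4/6 + O(x**5)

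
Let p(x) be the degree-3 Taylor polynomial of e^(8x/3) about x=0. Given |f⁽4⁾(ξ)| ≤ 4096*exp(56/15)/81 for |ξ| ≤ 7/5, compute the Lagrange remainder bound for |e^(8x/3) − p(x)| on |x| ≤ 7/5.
1229312*exp(56/15)/151875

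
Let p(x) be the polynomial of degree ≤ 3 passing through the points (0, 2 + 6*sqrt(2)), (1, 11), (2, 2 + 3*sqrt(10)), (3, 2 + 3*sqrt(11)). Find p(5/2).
-13/16 + 3*sqrt(2)/8 + 15*sqrt(11)/16 + 45*sqrt(10)/16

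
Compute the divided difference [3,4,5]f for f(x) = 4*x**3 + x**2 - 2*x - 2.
49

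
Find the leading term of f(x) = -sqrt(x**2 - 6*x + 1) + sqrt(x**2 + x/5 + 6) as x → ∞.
31/10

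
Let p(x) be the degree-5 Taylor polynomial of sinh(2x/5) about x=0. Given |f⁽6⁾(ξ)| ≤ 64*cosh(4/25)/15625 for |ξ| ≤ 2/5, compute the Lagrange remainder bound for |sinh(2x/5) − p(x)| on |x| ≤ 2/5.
256*cosh(4/25)/10986328125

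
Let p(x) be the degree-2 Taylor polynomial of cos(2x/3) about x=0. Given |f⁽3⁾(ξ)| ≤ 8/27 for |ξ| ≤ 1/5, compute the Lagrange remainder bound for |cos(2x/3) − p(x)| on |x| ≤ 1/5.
4/10125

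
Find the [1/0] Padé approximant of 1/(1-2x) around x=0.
2*x + 1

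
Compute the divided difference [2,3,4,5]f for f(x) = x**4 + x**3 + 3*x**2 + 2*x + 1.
15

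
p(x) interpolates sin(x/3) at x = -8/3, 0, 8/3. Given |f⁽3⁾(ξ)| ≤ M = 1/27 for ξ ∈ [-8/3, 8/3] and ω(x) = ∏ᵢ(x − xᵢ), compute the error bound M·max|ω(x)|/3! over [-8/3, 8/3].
512*sqrt(3)/19683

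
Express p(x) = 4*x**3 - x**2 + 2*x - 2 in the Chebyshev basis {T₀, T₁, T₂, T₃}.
(-5/2)T₀ + (5)T₁ + (-1/2)T₂ + T₃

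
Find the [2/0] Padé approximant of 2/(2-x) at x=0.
x**2/4 + x/2 + 1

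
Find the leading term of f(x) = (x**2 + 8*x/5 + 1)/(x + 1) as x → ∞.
x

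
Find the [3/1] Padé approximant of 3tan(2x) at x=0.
8*x**3 + 6*x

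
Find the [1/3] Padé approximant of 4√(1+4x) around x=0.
(14*x + 4)/(x**3 - x**2 + 3*x/2 + 1)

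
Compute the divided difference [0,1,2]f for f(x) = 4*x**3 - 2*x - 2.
12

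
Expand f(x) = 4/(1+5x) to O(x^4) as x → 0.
4 - 20*x + 100*x**2 - 500*x**3 + O(x**4)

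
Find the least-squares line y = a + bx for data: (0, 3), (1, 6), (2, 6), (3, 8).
a = 7/2, b = 3/2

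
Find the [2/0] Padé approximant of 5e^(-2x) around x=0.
10*x**2 - 10*x + 5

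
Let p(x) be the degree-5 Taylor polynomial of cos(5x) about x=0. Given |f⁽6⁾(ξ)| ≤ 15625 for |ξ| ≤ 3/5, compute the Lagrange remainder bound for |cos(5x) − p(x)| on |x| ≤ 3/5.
81/80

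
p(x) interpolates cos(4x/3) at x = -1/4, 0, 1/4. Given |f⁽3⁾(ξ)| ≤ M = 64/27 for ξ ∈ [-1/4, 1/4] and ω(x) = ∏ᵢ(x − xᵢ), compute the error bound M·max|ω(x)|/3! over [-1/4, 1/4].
sqrt(3)/729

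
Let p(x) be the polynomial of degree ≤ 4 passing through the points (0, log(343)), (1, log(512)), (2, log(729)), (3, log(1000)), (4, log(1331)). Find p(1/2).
-105*log(3)/32 - 15*log(11)/128 + 21*log(10)/32 + 105*log(7)/128 + 315*log(2)/32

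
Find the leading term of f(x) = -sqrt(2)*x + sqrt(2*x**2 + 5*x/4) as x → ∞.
5*sqrt(2)/16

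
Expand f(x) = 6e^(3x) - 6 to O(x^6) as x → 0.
18*x + 27*x**2 + 27*x**3 + 81*x**4/4 + 243*x**5/20 + O(x**6)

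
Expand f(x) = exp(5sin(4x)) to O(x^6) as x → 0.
1 + 20*x + 200*x**2 + 1280*x**3 + 5600*x**4 + 48128*x**5/3 + O(x**6)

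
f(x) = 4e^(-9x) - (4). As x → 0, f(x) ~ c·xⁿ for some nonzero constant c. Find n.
1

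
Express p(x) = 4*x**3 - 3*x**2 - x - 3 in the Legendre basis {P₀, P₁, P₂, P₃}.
(-4)P₀ + (7/5)P₁ + (-2)P₂ + (8/5)P₃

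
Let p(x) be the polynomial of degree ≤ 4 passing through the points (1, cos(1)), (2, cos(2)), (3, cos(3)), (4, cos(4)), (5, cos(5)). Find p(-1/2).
1485*cos(3)/64 + 315*cos(5)/128 + 1155*cos(1)/128 - 385*cos(4)/32 - 693*cos(2)/32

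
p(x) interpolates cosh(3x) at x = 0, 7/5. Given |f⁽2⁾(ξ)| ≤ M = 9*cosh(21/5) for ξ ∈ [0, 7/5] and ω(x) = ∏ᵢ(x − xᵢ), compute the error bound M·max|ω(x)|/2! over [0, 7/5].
441*cosh(21/5)/200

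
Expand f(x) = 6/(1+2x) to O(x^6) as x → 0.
6 - 12*x + 24*x**2 - 48*x**3 + 96*x**4 - 192*x**5 + O(x**6)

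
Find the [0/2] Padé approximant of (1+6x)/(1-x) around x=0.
1/(42*x**2 - 7*x + 1)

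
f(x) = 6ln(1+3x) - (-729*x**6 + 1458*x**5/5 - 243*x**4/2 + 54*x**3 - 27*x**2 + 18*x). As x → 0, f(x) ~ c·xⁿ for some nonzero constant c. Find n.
7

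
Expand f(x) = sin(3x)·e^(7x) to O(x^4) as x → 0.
3*x + 21*x**2 + 69*x**3 + O(x**4)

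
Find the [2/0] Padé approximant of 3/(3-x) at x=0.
x**2/9 + x/3 + 1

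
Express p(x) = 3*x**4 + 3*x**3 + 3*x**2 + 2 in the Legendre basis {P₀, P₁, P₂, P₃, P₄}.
(18/5)P₀ + (9/5)P₁ + (26/7)P₂ + (6/5)P₃ + (24/35)P₄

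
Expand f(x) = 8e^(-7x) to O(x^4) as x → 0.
8 - 56*x + 196*x**2 - 1372*x**3/3 + O(x**4)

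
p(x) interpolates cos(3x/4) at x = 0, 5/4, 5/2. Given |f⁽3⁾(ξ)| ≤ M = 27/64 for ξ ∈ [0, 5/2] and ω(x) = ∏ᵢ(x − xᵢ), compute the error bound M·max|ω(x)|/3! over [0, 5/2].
125*sqrt(3)/4096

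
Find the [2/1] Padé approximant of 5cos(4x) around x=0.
5 - 40*x**2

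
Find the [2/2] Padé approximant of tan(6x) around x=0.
6*x/(1 - 12*x**2)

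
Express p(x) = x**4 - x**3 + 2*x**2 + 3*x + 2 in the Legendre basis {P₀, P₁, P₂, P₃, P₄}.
(43/15)P₀ + (12/5)P₁ + (40/21)P₂ + (-2/5)P₃ + (8/35)P₄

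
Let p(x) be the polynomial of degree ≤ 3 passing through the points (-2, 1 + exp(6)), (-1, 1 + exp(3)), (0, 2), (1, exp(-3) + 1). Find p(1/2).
(5 + (-5*exp(3) + 31 + exp(6))*exp(3))*exp(-3)/16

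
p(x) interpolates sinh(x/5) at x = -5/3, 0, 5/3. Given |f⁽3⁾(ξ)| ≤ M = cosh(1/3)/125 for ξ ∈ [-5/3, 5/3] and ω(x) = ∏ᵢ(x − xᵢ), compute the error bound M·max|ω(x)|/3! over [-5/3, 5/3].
sqrt(3)*cosh(1/3)/729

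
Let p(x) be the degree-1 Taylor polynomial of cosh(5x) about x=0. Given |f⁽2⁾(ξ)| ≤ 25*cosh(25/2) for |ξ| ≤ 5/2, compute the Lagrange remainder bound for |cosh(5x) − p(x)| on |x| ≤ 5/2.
625*cosh(25/2)/8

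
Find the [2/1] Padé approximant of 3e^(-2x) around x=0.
(2*x**2 - 4*x + 3)/(2*x/3 + 1)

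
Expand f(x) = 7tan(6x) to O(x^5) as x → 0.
42*x + 504*x**3 + O(x**5)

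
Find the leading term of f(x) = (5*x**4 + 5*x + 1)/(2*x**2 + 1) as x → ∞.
5*x**2/2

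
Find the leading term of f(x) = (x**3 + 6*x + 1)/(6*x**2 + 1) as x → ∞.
x/6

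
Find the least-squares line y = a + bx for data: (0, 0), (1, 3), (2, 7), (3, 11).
a = -3/10, b = 37/10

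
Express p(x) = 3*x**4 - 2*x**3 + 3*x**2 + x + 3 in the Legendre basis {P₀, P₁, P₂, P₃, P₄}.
(23/5)P₀ + (-1/5)P₁ + (26/7)P₂ + (-4/5)P₃ + (24/35)P₄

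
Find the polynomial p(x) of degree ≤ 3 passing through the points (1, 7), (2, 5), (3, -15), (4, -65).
-2*x**3 + 3*x**2 + 3*x + 3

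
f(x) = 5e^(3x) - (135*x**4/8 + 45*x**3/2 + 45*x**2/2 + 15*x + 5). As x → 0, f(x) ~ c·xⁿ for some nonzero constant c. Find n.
5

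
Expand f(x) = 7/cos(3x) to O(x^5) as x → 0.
7 + 63*x**2/2 + 945*x**4/8 + O(x**5)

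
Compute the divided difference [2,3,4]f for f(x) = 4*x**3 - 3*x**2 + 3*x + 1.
33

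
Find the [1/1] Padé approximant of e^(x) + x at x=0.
(7*x/4 + 1)/(1 - x/4)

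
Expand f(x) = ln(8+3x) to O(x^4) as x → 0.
log(8) + 3*x/8 - 9*x**2/128 + 9*x**3/512 + O(x**4)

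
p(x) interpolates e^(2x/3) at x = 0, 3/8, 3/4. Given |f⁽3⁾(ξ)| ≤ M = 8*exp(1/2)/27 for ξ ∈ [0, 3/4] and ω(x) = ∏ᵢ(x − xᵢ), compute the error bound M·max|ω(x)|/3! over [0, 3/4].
sqrt(3)*exp(1/2)/1728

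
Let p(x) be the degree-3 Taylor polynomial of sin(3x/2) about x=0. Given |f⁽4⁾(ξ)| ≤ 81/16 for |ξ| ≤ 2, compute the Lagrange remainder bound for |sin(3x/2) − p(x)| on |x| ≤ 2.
27/8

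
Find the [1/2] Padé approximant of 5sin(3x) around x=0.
15*x/(3*x**2/2 + 1)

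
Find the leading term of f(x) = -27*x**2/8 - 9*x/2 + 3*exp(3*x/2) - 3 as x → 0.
27*x**3/16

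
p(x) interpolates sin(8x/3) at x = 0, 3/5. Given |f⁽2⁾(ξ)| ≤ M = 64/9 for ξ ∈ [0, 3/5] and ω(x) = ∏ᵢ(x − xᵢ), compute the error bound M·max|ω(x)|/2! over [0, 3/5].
8/25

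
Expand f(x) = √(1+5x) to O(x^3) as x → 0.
1 + 5*x/2 - 25*x**2/8 + O(x**3)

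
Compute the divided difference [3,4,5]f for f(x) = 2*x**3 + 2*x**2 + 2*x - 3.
26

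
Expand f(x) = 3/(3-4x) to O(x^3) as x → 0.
1 + 4*x/3 + 16*x**2/9 + O(x**3)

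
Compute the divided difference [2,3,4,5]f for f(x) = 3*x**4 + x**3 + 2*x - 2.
43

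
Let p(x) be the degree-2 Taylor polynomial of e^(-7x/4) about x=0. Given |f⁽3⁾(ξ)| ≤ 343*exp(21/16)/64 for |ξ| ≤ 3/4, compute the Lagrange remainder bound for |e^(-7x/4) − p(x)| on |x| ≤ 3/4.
3087*exp(21/16)/8192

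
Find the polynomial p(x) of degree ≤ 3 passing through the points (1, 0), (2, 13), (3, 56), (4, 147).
3*x**3 - 3*x**2 + x - 1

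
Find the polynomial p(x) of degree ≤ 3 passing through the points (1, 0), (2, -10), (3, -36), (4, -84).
-x**3 - 2*x**2 + 3*x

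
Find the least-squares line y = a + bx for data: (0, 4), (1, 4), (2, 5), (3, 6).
a = 37/10, b = 7/10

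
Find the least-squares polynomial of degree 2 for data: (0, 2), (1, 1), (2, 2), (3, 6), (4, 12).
71/35 + (-33/14)x + (17/14)x²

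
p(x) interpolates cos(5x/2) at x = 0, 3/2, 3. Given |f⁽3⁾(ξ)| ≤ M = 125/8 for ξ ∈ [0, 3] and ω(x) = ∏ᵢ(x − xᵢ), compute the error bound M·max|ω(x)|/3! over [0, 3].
125*sqrt(3)/64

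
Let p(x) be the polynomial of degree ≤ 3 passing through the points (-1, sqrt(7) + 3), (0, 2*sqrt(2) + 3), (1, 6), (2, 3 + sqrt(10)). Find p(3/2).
-5*sqrt(2)/8 + sqrt(7)/16 + 5*sqrt(10)/16 + 93/16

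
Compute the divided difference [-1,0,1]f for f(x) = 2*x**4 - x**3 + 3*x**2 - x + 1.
5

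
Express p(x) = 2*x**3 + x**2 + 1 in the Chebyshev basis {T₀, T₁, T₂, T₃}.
(3/2)T₀ + (3/2)T₁ + (1/2)T₂ + (1/2)T₃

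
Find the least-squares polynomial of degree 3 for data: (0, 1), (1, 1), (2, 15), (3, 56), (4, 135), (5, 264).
22/21 + (-32/9)x + (115/84)x² + (71/36)x³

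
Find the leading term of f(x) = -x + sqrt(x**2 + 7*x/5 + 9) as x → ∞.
7/10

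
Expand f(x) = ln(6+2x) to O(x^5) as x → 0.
log(6) + x/3 - x**2/18 + x**3/81 - x**4/324 + O(x**5)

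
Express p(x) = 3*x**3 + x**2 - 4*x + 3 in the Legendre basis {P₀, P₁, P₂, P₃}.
(10/3)P₀ + (-11/5)P₁ + (2/3)P₂ + (6/5)P₃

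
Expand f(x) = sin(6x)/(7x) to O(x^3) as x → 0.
6/7 - 36*x**2/7 + O(x**3)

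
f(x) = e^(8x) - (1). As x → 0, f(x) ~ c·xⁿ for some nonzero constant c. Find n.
1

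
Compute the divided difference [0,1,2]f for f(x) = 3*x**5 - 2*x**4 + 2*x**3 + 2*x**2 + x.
39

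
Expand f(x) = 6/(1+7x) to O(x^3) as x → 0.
6 - 42*x + 294*x**2 + O(x**3)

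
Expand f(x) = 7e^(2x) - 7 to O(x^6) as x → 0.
14*x + 14*x**2 + 28*x**3/3 + 14*x**4/3 + 28*x**5/15 + O(x**6)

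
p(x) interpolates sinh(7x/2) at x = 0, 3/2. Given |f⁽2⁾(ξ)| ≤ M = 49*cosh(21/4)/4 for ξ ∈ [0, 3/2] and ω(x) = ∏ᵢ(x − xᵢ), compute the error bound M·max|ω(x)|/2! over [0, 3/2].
441*cosh(21/4)/128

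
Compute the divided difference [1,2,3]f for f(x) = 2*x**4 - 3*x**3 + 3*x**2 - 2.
35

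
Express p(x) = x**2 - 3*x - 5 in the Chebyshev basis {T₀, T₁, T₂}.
(-9/2)T₀ + (-3)T₁ + (1/2)T₂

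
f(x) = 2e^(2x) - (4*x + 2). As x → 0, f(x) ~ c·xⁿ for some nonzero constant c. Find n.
2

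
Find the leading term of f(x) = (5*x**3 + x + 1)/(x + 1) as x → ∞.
5*x**2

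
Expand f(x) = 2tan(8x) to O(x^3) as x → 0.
16*x + O(x**3)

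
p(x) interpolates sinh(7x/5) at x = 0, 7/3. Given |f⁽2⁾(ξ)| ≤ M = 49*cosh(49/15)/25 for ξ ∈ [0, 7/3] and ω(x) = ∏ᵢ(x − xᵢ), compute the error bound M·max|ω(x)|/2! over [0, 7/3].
2401*cosh(49/15)/1800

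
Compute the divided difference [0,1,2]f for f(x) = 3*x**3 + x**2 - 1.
10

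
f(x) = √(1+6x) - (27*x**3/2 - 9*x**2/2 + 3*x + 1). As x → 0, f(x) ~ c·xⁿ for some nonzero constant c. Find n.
4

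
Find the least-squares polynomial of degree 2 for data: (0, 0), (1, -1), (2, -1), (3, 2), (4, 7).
1/7 + (-181/70)x + (15/14)x²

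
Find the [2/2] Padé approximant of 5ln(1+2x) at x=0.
10*x*(x + 1)/(2*x**2/3 + 2*x + 1)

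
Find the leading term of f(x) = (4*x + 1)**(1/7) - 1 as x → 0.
4*x/7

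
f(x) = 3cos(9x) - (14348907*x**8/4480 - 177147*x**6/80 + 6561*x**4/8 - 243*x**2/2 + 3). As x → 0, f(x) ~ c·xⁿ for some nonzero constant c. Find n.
10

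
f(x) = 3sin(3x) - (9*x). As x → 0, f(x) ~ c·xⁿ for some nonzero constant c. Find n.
3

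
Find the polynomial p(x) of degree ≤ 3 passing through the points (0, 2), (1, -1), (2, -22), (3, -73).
-2*x**3 - 3*x**2 + 2*x + 2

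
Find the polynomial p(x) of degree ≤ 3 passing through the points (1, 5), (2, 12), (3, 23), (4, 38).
2*x**2 + x + 2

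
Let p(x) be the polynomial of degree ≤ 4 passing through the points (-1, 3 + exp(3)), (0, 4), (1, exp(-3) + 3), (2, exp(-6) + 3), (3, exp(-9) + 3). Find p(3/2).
(-5 + 60*exp(3) + 90*exp(6) + (3*exp(3) + 364)*exp(9))*exp(-9)/128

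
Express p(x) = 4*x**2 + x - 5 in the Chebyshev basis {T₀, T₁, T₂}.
(-3)T₀ + T₁ + (2)T₂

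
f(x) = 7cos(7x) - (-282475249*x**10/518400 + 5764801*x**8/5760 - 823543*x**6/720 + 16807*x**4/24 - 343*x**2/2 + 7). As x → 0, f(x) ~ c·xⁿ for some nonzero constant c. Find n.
12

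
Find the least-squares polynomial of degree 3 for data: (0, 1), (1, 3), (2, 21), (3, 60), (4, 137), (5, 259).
53/63 + (-61/189)x + (83/63)x² + (49/27)x³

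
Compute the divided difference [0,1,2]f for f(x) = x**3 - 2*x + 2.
3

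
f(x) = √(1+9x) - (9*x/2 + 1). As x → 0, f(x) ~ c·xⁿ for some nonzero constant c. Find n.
2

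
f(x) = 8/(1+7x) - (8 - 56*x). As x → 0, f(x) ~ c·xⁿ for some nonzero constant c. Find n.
2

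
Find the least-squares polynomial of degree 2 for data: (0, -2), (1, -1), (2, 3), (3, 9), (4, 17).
-74/35 + (8/35)x + (8/7)x²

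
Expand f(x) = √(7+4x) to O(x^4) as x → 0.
sqrt(7) + 2*sqrt(7)*x/7 - 2*sqrt(7)*x**2/49 + 4*sqrt(7)*x**3/343 + O(x**4)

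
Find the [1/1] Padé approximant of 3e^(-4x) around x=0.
(3 - 6*x)/(2*x + 1)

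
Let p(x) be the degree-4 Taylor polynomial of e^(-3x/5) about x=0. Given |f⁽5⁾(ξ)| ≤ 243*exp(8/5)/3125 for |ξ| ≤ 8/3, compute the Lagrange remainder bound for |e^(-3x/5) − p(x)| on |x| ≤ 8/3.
4096*exp(8/5)/46875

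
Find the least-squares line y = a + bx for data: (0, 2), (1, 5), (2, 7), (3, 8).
a = 5/2, b = 2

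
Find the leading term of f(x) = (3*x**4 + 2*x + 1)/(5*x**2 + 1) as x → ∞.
3*x**2/5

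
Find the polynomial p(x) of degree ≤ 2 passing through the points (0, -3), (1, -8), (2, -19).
-3*x**2 - 2*x - 3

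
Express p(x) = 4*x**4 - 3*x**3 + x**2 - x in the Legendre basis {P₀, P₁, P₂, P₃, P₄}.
(17/15)P₀ + (-14/5)P₁ + (62/21)P₂ + (-6/5)P₃ + (32/35)P₄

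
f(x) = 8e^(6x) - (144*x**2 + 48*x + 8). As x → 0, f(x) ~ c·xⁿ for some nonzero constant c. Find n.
3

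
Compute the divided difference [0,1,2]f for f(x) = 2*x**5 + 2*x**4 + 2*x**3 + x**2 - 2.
51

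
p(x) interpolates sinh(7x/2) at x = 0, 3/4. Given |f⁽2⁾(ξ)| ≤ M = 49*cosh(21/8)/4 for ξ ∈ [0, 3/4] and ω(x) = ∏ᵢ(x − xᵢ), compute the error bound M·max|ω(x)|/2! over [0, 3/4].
441*cosh(21/8)/512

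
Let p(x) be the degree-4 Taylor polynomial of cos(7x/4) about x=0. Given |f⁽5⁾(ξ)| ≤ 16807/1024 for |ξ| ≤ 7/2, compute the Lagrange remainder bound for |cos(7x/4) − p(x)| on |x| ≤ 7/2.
282475249/3932160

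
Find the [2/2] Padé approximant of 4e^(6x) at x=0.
(12*x**2 + 12*x + 4)/(3*x**2 - 3*x + 1)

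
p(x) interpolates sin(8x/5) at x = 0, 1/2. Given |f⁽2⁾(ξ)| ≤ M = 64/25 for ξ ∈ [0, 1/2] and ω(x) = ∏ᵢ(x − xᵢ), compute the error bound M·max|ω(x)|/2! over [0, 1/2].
2/25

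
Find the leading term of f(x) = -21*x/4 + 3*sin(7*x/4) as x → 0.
-343*x**3/128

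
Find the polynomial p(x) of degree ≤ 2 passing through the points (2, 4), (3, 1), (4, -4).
-x**2 + 2*x + 4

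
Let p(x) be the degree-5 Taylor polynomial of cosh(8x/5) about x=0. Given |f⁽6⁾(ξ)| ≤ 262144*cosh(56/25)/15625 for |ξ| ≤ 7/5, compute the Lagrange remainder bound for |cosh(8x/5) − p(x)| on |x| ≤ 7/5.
1927561216*cosh(56/25)/10986328125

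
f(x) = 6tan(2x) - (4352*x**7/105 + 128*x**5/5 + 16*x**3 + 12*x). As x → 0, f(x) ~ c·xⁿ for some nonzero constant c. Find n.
9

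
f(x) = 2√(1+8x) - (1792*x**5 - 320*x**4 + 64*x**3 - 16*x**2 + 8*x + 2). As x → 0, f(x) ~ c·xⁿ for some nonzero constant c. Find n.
6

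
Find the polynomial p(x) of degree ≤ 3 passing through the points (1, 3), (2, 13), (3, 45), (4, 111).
2*x**3 - x**2 - x + 3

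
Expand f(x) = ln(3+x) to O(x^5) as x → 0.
log(3) + x/3 - x**2/18 + x**3/81 - x**4/324 + O(x**5)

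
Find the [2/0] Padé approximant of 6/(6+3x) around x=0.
x**2/4 - x/2 + 1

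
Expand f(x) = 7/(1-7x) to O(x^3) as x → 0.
7 + 49*x + 343*x**2 + O(x**3)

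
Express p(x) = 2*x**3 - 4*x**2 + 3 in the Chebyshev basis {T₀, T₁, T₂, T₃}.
T₀ + (3/2)T₁ + (-2)T₂ + (1/2)T₃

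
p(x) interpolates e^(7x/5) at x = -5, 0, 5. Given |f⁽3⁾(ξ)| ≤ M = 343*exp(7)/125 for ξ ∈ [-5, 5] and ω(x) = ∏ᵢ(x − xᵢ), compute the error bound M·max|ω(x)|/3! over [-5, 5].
343*sqrt(3)*exp(7)/27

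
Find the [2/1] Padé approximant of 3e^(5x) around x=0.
(25*x**2/2 + 10*x + 3)/(1 - 5*x/3)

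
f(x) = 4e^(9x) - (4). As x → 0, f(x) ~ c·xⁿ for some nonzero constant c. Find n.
1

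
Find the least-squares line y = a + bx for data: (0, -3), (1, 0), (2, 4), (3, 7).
a = -31/10, b = 17/5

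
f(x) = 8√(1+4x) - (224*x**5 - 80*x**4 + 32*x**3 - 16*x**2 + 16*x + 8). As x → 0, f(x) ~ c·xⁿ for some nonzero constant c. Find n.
6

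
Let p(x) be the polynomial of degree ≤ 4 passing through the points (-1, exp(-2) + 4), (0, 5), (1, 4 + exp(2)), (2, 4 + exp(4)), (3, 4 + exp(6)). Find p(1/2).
(-5 + (-20*exp(4) + 572 + 90*exp(2) + 3*exp(6))*exp(2))*exp(-2)/128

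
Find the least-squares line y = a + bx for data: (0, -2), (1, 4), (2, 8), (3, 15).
a = -2, b = 11/2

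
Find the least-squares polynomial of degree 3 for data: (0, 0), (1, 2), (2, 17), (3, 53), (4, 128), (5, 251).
-1/9 + (487/378)x + (-205/252)x² + (229/108)x³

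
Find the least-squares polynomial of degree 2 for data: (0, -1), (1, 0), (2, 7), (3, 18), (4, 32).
-46/35 + (-6/35)x + (15/7)x²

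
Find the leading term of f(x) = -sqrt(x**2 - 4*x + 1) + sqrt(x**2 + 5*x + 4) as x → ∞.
9/2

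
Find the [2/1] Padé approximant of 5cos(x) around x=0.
5 - 5*x**2/2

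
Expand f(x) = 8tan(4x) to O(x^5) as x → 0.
32*x + 512*x**3/3 + O(x**5)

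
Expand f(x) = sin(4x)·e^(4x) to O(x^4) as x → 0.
4*x + 16*x**2 + 64*x**3/3 + O(x**4)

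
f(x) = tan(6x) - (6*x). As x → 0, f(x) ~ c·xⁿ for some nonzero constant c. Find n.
3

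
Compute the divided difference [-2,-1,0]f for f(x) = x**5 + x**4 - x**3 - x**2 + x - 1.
-6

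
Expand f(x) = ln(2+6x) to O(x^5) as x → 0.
log(2) + 3*x - 9*x**2/2 + 9*x**3 - 81*x**4/4 + O(x**5)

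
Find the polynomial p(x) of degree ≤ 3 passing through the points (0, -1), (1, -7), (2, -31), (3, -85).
-2*x**3 - 3*x**2 - x - 1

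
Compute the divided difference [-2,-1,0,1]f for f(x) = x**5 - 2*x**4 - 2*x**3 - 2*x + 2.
7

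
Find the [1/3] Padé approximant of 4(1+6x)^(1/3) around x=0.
(20*x + 4)/(8*x**3/3 - 2*x**2 + 3*x + 1)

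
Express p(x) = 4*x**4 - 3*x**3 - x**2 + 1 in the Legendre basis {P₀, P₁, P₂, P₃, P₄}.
(22/15)P₀ + (-9/5)P₁ + (34/21)P₂ + (-6/5)P₃ + (32/35)P₄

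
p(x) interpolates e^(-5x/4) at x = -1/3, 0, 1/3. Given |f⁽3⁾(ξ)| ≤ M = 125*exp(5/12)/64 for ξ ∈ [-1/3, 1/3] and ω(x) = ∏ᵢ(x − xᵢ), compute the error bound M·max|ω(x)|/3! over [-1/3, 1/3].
125*sqrt(3)*exp(5/12)/46656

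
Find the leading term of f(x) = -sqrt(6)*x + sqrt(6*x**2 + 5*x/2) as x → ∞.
5*sqrt(6)/24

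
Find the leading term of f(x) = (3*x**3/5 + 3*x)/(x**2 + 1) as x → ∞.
3*x/5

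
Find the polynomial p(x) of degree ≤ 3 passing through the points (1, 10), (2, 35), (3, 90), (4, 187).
2*x**3 + 3*x**2 + 2*x + 3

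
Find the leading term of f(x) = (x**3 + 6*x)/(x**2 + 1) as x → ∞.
x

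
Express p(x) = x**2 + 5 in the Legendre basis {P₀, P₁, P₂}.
(16/3)P₀ + (2/3)P₂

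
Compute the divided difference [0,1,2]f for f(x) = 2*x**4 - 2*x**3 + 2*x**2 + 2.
10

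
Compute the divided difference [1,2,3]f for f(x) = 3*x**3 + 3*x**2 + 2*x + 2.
21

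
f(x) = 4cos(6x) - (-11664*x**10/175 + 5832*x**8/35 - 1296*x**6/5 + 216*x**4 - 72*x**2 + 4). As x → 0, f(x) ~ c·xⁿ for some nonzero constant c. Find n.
12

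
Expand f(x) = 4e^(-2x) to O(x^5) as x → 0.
4 - 8*x + 8*x**2 - 16*x**3/3 + 8*x**4/3 + O(x**5)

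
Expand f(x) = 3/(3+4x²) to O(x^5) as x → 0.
1 - 4*x**2/3 + 16*x**4/9 + O(x**5)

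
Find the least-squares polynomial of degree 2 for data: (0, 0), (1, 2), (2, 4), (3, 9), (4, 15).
6/35 + (39/70)x + (11/14)x²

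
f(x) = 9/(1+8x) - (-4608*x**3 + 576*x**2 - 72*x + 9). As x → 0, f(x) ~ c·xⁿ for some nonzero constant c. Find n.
4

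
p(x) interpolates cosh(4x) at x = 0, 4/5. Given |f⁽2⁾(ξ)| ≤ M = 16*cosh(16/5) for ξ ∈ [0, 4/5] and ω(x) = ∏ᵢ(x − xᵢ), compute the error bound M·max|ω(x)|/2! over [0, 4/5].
32*cosh(16/5)/25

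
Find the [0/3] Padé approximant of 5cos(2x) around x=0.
5/(2*x**2 + 1)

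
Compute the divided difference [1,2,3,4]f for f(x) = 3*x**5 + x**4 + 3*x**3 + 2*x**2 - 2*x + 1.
208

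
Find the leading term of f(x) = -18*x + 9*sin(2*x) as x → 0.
-12*x**3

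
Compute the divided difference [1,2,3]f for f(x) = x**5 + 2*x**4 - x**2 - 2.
139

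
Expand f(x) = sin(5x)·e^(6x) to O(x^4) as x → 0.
5*x + 30*x**2 + 415*x**3/6 + O(x**4)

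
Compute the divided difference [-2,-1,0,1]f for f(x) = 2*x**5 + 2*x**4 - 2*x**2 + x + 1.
6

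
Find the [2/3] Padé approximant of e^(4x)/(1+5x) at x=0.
(356*x**2/245 + 502*x/245 + 1)/(4556*x**3/735 - 2082*x**2/245 + 747*x/245 + 1)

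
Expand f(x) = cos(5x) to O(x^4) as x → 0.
1 - 25*x**2/2 + O(x**4)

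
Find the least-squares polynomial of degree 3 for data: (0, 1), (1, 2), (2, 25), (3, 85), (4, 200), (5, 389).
107/126 + (-2147/756)x + (391/252)x² + (157/54)x³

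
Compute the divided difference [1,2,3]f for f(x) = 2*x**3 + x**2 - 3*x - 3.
13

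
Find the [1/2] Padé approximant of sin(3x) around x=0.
3*x/(3*x**2/2 + 1)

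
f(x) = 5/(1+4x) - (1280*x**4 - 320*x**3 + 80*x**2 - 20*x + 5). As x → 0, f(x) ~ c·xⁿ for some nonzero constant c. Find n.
5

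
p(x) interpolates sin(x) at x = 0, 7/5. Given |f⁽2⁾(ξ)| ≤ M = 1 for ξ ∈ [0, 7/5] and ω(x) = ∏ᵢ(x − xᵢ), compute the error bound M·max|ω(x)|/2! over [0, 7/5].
49/200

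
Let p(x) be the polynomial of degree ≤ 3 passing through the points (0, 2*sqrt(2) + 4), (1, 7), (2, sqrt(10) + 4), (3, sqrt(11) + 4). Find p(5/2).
sqrt(2)/8 + 5*sqrt(11)/16 + 15*sqrt(10)/16 + 49/16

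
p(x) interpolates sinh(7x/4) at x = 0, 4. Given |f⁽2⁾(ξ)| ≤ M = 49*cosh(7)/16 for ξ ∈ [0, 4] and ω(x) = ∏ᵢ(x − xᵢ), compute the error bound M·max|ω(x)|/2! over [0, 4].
49*cosh(7)/8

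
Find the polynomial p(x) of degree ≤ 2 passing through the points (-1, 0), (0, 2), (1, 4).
2*x + 2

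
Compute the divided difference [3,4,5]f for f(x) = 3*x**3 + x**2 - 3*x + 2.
37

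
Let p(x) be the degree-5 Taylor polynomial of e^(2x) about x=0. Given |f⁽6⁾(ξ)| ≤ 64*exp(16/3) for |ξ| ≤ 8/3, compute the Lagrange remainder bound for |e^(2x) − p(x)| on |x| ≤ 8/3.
1048576*exp(16/3)/32805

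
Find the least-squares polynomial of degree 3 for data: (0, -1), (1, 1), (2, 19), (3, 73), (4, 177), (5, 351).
-20/21 + (-127/126)x + (-1/6)x² + (26/9)x³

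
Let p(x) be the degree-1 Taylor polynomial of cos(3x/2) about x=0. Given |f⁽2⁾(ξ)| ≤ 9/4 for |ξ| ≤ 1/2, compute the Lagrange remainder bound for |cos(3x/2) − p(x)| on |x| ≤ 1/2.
9/32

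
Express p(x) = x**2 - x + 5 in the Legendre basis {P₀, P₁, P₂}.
(16/3)P₀ - P₁ + (2/3)P₂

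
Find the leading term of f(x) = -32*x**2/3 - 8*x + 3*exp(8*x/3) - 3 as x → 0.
256*x**3/27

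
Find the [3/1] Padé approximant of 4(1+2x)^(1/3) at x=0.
(-32*x**3/81 + 16*x**2/9 + 8*x + 4)/(4*x/3 + 1)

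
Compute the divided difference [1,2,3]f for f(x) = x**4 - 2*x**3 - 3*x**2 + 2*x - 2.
10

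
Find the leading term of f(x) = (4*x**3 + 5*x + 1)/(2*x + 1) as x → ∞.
2*x**2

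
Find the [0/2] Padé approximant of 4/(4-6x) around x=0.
1/(1 - 3*x/2)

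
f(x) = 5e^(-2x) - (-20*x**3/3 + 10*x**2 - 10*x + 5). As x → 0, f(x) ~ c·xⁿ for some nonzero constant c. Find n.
4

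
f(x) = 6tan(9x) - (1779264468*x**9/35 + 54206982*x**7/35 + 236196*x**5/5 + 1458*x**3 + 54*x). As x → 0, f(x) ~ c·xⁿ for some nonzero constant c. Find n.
11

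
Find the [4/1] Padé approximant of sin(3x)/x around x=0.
81*x**4/40 - 9*x**2/2 + 3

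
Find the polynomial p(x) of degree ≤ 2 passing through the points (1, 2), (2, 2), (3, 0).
-x**2 + 3*x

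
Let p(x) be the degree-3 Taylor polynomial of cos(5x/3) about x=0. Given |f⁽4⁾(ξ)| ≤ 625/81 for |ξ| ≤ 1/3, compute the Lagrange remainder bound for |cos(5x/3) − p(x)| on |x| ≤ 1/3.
625/157464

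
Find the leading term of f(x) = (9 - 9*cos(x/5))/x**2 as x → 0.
9/50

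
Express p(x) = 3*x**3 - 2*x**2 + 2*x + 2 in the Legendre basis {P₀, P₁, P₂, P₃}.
(4/3)P₀ + (19/5)P₁ + (-4/3)P₂ + (6/5)P₃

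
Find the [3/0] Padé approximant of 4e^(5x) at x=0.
250*x**3/3 + 50*x**2 + 20*x + 4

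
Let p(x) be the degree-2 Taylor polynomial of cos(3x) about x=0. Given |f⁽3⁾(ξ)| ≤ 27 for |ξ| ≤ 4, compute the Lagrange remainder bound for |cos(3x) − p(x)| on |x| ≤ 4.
288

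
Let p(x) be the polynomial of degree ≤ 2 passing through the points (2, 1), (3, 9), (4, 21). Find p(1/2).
-7/2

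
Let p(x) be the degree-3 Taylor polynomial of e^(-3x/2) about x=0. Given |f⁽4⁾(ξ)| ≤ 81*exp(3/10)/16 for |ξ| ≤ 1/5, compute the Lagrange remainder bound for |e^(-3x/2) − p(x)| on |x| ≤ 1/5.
27*exp(3/10)/80000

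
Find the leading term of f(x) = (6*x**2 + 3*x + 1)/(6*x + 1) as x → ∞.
x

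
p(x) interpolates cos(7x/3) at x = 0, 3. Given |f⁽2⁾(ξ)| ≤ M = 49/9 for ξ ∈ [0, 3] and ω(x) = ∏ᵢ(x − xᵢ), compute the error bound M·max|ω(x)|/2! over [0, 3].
49/8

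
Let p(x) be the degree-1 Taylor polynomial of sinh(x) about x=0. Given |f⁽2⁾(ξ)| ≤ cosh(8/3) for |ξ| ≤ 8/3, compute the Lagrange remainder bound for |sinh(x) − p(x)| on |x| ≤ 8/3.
32*cosh(8/3)/9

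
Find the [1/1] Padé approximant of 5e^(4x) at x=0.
(10*x + 5)/(1 - 2*x)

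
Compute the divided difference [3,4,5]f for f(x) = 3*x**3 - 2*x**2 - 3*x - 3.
34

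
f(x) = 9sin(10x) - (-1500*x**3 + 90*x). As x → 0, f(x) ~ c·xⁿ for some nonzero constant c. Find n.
5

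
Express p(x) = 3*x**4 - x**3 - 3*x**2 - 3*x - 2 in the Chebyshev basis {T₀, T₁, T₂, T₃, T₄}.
(-19/8)T₀ + (-15/4)T₁ + (-1/4)T₃ + (3/8)T₄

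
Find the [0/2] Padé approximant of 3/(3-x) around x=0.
1/(1 - x/3)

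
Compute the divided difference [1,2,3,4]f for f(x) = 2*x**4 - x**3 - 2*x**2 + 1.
19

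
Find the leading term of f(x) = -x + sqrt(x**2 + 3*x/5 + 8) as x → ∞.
3/10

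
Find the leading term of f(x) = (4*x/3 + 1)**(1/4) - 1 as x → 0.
x/3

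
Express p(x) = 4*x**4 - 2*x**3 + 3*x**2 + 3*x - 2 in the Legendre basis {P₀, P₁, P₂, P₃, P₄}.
(-1/5)P₀ + (9/5)P₁ + (30/7)P₂ + (-4/5)P₃ + (32/35)P₄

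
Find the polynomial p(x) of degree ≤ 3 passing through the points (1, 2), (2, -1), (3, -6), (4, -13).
3 - x**2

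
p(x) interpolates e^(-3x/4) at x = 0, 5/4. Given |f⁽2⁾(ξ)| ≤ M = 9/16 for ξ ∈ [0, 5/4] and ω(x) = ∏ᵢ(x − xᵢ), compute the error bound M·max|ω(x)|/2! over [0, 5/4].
225/2048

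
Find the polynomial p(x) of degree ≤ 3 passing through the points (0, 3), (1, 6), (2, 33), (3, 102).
3*x**3 + 3*x**2 - 3*x + 3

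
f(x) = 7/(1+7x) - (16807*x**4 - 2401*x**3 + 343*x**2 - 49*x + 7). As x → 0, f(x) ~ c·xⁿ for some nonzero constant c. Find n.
5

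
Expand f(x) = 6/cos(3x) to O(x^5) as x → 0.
6 + 27*x**2 + 405*x**4/4 + O(x**5)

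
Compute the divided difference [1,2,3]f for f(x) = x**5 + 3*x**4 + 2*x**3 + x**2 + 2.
178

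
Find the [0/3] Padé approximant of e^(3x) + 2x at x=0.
1/(-169*x**3/2 + 41*x**2/2 - 5*x + 1)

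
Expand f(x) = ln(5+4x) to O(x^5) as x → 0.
log(5) + 4*x/5 - 8*x**2/25 + 64*x**3/375 - 64*x**4/625 + O(x**5)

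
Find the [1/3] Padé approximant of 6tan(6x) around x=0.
36*x/(1 - 12*x**2)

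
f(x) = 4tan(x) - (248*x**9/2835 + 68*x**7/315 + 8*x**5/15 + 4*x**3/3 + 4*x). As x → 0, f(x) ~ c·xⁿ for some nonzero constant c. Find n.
11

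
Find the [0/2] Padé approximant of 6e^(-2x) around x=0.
6/(2*x**2 + 2*x + 1)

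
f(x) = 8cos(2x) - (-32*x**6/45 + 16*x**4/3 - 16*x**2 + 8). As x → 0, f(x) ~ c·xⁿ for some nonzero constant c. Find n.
8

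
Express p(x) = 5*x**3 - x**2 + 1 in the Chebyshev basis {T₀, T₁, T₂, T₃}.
(1/2)T₀ + (15/4)T₁ + (-1/2)T₂ + (5/4)T₃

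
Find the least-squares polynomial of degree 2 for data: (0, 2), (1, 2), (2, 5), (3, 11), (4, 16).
58/35 + (-1/70)x + (13/14)x²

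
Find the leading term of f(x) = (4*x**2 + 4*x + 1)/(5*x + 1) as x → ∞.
4*x/5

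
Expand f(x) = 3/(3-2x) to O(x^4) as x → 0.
1 + 2*x/3 + 4*x**2/9 + 8*x**3/27 + O(x**4)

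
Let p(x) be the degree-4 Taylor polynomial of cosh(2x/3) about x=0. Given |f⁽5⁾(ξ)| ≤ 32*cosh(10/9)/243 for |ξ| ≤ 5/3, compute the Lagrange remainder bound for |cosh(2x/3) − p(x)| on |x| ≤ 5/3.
2500*cosh(10/9)/177147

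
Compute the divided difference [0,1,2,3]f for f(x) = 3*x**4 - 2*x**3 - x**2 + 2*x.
16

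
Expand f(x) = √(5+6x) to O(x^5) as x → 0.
sqrt(5) + 3*sqrt(5)*x/5 - 9*sqrt(5)*x**2/50 + 27*sqrt(5)*x**3/250 - 81*sqrt(5)*x**4/1000 + O(x**5)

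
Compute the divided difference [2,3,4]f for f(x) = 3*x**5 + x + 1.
855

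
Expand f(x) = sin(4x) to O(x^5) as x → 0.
4*x - 32*x**3/3 + O(x**5)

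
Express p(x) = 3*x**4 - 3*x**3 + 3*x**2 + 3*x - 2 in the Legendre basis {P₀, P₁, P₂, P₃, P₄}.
(-2/5)P₀ + (6/5)P₁ + (26/7)P₂ + (-6/5)P₃ + (24/35)P₄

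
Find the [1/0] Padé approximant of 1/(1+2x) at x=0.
1 - 2*x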